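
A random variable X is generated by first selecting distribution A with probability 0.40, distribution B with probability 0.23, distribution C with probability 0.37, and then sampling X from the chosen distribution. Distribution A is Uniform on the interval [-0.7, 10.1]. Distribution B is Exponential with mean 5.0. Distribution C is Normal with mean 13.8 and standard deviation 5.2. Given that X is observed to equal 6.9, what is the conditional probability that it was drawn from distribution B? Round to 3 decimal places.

0.192

Likelihoods f(6.9 | ·): A: 0.0925926; B: 0.0503157; C: 0.0318105.
Posterior ∝ prior × likelihood. Numerator for B: 0.23·0.0503157 = 0.0115726.
Normalizing constant: 0.4·0.0925926 + 0.23·0.0503157 + 0.37·0.0318105 = 0.0603795.
P(B | observation) = 0.0115726 / 0.0603795 = 0.191665.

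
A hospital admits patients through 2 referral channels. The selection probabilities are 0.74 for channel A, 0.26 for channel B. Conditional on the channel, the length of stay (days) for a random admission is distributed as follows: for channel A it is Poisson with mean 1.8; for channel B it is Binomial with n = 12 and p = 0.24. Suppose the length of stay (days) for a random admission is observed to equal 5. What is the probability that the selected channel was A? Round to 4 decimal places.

0.4451

Likelihoods P(X=5 | ·): A: 0.0260286; B: 0.0923584.
Posterior ∝ prior × likelihood. Numerator for A: 0.74·0.0260286 = 0.0192612.
Normalizing constant: 0.74·0.0260286 + 0.26·0.0923584 = 0.0432744.
P(A | observation) = 0.0192612 / 0.0432744 = 0.445094.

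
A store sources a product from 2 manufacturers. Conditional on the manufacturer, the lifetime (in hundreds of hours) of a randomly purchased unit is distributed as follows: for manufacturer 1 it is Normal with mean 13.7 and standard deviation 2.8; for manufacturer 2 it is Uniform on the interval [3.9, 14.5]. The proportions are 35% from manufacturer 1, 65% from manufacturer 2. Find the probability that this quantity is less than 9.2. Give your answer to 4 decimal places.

0.3439

Conditional on each manufacturer, P(X < 9.2): 1: 0.0540115; 2: 0.5.
By total probability, P(X < 9.2) = 0.35·0.0540115 + 0.65·0.5 = 0.343904.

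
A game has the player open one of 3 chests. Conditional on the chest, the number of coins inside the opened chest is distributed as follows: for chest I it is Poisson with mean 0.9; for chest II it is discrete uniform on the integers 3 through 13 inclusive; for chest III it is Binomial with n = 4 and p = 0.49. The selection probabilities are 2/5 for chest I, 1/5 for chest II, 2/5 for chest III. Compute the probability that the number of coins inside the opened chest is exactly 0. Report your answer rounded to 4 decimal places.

Conditional on each chest, P(X = 0): I: 0.40657; II: 0; III: 0.067652.
By total probability, P(X = 0) = 0.4·0.40657 + 0.2·0 + 0.4·0.067652 = 0.189689.

0.1897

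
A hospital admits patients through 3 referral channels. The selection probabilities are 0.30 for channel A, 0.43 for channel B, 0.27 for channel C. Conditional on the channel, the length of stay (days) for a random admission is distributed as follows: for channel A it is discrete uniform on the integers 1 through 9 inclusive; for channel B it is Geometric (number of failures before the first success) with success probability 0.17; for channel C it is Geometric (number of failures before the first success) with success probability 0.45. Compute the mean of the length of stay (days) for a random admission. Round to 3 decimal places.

Component means — A: 5; B: 4.88235; C: 1.22222.
E[X] = 0.3·5 + 0.43·4.88235 + 0.27·1.22222 = 3.92941.

3.929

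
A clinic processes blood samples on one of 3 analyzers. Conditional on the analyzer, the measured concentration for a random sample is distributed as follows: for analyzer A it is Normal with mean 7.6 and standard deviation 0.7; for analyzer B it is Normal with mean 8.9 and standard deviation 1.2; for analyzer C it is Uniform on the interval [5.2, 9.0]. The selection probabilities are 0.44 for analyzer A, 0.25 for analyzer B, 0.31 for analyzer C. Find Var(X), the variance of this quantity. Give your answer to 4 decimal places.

Per component, A: μ=7.6, E[X²]=58.25; B: μ=8.9, E[X²]=80.65; C: μ=7.1, E[X²]=51.6133.
E[X] = 0.44·7.6 + 0.25·8.9 + 0.31·7.1 = 7.77.
E[X²] = 0.44·58.25 + 0.25·80.65 + 0.31·51.6133 = 61.7926.
Var(X) = E[X²] − (E[X])² = 61.7926 − 60.3729 = 1.41973.

1.4197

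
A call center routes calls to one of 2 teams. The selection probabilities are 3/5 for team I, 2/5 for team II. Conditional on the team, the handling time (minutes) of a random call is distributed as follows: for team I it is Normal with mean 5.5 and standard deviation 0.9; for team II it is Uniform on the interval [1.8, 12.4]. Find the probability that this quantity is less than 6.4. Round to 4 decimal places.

0.6784

Conditional on each team, P(X < 6.4): I: 0.841345; II: 0.433962.
By total probability, P(X < 6.4) = 0.6·0.841345 + 0.4·0.433962 = 0.678392.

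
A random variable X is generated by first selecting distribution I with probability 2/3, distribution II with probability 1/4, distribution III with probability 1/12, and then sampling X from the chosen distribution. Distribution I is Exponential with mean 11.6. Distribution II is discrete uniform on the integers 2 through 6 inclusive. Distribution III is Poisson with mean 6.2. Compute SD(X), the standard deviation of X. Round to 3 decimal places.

Per component, I: μ=11.6, E[X²]=269.12; II: μ=4, E[X²]=18; III: μ=6.2, E[X²]=44.64.
E[X] = 0.666667·11.6 + 0.25·4 + 0.0833333·6.2 = 9.25.
E[X²] = 0.666667·269.12 + 0.25·18 + 0.0833333·44.64 = 187.633.
Var(X) = E[X²] − (E[X])² = 187.633 − 85.5625 = 102.071.
SD(X) = √102.071 = 10.103.

10.103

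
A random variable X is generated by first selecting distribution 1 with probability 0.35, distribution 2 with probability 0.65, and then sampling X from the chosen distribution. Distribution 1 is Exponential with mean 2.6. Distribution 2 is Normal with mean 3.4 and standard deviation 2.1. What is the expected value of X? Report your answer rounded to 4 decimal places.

3.1200

Component means — 1: 2.6; 2: 3.4.
E[X] = 0.35·2.6 + 0.65·3.4 = 3.12.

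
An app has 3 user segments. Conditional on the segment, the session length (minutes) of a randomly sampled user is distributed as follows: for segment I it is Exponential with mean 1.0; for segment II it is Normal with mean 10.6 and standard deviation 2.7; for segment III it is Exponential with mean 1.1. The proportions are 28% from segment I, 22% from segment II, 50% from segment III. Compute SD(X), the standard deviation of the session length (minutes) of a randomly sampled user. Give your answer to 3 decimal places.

Per component, I: μ=1, E[X²]=2; II: μ=10.6, E[X²]=119.65; III: μ=1.1, E[X²]=2.42.
E[X] = 0.28·1 + 0.22·10.6 + 0.5·1.1 = 3.162.
E[X²] = 0.28·2 + 0.22·119.65 + 0.5·2.42 = 28.093.
Var(X) = E[X²] − (E[X])² = 28.093 − 9.99824 = 18.0948.
SD(X) = √18.0948 = 4.25379.

4.254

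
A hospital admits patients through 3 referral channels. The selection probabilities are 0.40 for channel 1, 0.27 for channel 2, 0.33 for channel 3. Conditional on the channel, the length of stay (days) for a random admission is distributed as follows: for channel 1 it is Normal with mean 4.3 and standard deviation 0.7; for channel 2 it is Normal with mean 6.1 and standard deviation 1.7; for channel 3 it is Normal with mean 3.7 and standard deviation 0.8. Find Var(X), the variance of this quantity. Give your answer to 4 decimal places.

2.0982

Per component, 1: μ=4.3, E[X²]=18.98; 2: μ=6.1, E[X²]=40.1; 3: μ=3.7, E[X²]=14.33.
E[X] = 0.4·4.3 + 0.27·6.1 + 0.33·3.7 = 4.588.
E[X²] = 0.4·18.98 + 0.27·40.1 + 0.33·14.33 = 23.1479.
Var(X) = E[X²] − (E[X])² = 23.1479 − 21.0497 = 2.09816.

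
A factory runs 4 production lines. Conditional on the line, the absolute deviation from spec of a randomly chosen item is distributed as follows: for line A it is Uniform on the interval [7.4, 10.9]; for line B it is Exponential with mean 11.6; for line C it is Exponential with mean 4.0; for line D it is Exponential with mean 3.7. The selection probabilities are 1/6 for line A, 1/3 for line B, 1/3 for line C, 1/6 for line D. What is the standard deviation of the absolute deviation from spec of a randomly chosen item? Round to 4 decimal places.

Per component, A: μ=9.15, E[X²]=84.7433; B: μ=11.6, E[X²]=269.12; C: μ=4, E[X²]=32; D: μ=3.7, E[X²]=27.38.
E[X] = 0.166667·9.15 + 0.333333·11.6 + 0.333333·4 + 0.166667·3.7 = 7.34167.
E[X²] = 0.166667·84.7433 + 0.333333·269.12 + 0.333333·32 + 0.166667·27.38 = 119.061.
Var(X) = E[X²] − (E[X])² = 119.061 − 53.9001 = 65.1605.
SD(X) = √65.1605 = 8.0722.

8.0722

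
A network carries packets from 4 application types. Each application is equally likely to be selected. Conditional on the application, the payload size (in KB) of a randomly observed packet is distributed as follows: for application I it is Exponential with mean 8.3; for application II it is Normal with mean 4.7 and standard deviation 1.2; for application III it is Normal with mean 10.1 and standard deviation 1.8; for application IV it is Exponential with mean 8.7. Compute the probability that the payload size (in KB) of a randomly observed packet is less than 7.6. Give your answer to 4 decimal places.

0.5642

Conditional on each application, P(X < 7.6): I: 0.599749; II: 0.992168; III: 0.0824333; IV: 0.582539.
By total probability, P(X < 7.6) = 0.25·0.599749 + 0.25·0.992168 + 0.25·0.0824333 + 0.25·0.582539 = 0.564222.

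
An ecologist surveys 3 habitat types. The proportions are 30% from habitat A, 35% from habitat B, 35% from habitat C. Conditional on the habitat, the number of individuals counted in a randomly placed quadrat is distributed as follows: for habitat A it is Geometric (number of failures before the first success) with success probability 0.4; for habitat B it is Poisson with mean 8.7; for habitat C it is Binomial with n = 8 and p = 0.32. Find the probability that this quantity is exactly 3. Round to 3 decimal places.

Conditional on each habitat, P(X = 3): A: 0.0864; B: 0.0182829; C: 0.266798.
By total probability, P(X = 3) = 0.3·0.0864 + 0.35·0.0182829 + 0.35·0.266798 = 0.125698.

0.126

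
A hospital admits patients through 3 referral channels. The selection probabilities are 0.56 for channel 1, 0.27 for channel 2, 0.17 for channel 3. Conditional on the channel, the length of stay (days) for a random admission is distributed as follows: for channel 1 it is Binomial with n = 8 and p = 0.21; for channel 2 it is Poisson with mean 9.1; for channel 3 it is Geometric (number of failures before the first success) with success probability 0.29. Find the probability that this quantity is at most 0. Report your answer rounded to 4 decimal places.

Conditional on each channel, P(X ≤ 0): 1: 0.151711; 2: 0.000111666; 3: 0.29.
By total probability, P(X ≤ 0) = 0.56·0.151711 + 0.27·0.000111666 + 0.17·0.29 = 0.134288.

0.1343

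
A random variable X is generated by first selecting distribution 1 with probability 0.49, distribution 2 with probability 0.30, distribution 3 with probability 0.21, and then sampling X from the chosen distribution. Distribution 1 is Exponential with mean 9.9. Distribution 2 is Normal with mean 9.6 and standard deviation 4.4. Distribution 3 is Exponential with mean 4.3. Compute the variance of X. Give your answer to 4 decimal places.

62.7256

Per component, 1: μ=9.9, E[X²]=196.02; 2: μ=9.6, E[X²]=111.52; 3: μ=4.3, E[X²]=36.98.
E[X] = 0.49·9.9 + 0.3·9.6 + 0.21·4.3 = 8.634.
E[X²] = 0.49·196.02 + 0.3·111.52 + 0.21·36.98 = 137.272.
Var(X) = E[X²] − (E[X])² = 137.272 − 74.546 = 62.7256.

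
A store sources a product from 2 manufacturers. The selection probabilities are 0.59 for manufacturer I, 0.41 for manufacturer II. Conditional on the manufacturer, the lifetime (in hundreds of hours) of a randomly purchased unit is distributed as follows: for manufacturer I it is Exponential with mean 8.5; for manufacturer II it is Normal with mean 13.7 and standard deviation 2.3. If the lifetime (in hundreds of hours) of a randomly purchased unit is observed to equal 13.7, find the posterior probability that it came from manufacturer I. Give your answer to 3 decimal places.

0.163

Likelihoods f(13.7 | ·): I: 0.0234747; II: 0.173453.
Posterior ∝ prior × likelihood. Numerator for I: 0.59·0.0234747 = 0.0138501.
Normalizing constant: 0.59·0.0234747 + 0.41·0.173453 = 0.0849659.
P(I | observation) = 0.0138501 / 0.0849659 = 0.163008.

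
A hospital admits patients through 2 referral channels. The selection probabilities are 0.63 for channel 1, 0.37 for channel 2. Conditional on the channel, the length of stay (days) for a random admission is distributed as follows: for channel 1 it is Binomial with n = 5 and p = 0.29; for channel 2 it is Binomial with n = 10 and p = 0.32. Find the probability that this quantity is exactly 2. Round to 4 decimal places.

Conditional on each channel, P(X = 2): 1: 0.301003; 2: 0.210661.
By total probability, P(X = 2) = 0.63·0.301003 + 0.37·0.210661 = 0.267576.

0.2676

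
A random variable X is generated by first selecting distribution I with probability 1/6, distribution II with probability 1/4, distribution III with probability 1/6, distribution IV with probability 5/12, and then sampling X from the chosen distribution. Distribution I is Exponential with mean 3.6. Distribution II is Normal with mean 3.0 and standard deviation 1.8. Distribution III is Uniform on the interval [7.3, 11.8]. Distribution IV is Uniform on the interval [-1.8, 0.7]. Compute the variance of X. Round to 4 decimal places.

Per component, I: μ=3.6, E[X²]=25.92; II: μ=3, E[X²]=12.24; III: μ=9.55, E[X²]=92.89; IV: μ=-0.55, E[X²]=0.823333.
E[X] = 0.166667·3.6 + 0.25·3 + 0.166667·9.55 + 0.416667·-0.55 = 2.7125.
E[X²] = 0.166667·25.92 + 0.25·12.24 + 0.166667·92.89 + 0.416667·0.823333 = 23.2047.
Var(X) = E[X²] − (E[X])² = 23.2047 − 7.35766 = 15.8471.

15.8471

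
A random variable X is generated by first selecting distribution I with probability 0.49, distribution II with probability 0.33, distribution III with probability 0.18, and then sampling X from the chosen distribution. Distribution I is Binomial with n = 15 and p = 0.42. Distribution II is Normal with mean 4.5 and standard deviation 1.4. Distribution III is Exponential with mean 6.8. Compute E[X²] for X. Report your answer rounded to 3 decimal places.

45.214

For each component E[X²] = Var + (mean)², giving I: 43.344; II: 22.21; III: 92.48.
Overall E[X²] = 0.49·43.344 + 0.33·22.21 + 0.18·92.48 = 45.2143.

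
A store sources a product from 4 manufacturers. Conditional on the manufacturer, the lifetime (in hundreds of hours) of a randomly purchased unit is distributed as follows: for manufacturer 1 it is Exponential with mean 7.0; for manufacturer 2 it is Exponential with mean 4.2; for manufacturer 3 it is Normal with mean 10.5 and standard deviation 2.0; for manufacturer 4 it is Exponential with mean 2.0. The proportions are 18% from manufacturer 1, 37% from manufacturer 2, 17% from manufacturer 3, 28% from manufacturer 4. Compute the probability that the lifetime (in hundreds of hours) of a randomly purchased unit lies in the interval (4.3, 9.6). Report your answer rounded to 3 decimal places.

0.233

Conditional on each manufacturer, P(4.3 < X < 9.6): 1: 0.287283; 2: 0.257522; 3: 0.325388; 4: 0.108254.
By total probability, P(4.3 < X < 9.6) = 0.18·0.287283 + 0.37·0.257522 + 0.17·0.325388 + 0.28·0.108254 = 0.232621.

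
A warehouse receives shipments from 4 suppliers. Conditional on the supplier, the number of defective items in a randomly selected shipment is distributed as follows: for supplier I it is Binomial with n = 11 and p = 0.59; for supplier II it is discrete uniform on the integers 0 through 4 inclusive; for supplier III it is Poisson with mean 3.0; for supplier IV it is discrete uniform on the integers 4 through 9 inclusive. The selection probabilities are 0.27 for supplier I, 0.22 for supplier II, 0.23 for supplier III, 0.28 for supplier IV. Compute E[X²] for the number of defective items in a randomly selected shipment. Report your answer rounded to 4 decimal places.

28.8175

For each component E[X²] = Var + (mean)², giving I: 44.781; II: 6; III: 12; IV: 45.1667.
Overall E[X²] = 0.27·44.781 + 0.22·6 + 0.23·12 + 0.28·45.1667 = 28.8175.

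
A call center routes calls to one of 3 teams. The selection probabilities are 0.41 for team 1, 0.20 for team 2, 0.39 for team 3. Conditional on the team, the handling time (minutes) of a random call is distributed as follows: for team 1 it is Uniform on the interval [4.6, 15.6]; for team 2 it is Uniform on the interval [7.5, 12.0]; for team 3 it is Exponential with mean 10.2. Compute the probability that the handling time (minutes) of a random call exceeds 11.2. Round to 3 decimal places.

Conditional on each team, P(X > 11.2): 1: 0.4; 2: 0.177778; 3: 0.333524.
By total probability, P(X > 11.2) = 0.41·0.4 + 0.2·0.177778 + 0.39·0.333524 = 0.32963.

0.330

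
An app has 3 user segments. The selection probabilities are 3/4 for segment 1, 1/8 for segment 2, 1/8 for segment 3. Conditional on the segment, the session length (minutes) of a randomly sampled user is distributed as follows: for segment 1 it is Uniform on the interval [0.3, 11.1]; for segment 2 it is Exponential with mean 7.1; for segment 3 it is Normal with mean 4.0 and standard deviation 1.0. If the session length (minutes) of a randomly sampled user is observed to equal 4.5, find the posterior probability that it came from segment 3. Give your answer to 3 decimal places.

Likelihoods f(4.5 | ·): 1: 0.0925926; 2: 0.0747282; 3: 0.352065.
Posterior ∝ prior × likelihood. Numerator for 3: 0.125·0.352065 = 0.0440082.
Normalizing constant: 0.75·0.0925926 + 0.125·0.0747282 + 0.125·0.352065 = 0.122794.
P(3 | observation) = 0.0440082 / 0.122794 = 0.358391.

0.358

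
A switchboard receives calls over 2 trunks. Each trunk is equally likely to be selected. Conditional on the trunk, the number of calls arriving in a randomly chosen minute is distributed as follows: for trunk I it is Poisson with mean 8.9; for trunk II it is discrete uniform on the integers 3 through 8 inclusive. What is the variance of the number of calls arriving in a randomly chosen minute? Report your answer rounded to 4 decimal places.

8.7983

Per component, I: μ=8.9, E[X²]=88.11; II: μ=5.5, E[X²]=33.1667.
E[X] = 0.5·8.9 + 0.5·5.5 = 7.2.
E[X²] = 0.5·88.11 + 0.5·33.1667 = 60.6383.
Var(X) = E[X²] − (E[X])² = 60.6383 − 51.84 = 8.79833.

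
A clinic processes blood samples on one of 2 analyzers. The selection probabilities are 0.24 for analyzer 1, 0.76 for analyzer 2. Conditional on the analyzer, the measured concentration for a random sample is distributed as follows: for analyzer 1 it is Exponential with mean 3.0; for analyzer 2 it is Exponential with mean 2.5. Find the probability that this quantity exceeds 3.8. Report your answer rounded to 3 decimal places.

Conditional on each analyzer, P(X > 3.8): 1: 0.281769; 2: 0.218712.
By total probability, P(X > 3.8) = 0.24·0.281769 + 0.76·0.218712 = 0.233846.

0.234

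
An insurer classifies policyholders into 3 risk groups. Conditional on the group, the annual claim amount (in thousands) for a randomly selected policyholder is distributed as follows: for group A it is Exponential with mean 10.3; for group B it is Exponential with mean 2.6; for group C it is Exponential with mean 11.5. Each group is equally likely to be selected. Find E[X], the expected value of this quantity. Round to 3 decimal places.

8.133

Component means — A: 10.3; B: 2.6; C: 11.5.
E[X] = 0.333333·10.3 + 0.333333·2.6 + 0.333333·11.5 = 8.13333.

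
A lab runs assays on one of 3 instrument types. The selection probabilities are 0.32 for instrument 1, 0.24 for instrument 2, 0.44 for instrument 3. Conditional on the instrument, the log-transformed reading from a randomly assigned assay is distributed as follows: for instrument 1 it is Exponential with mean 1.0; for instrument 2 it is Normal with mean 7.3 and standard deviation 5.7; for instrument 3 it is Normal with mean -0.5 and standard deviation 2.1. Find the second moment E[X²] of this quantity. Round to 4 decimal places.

23.2776

For each component E[X²] = Var + (mean)², giving 1: 2; 2: 85.78; 3: 4.66.
Overall E[X²] = 0.32·2 + 0.24·85.78 + 0.44·4.66 = 23.2776.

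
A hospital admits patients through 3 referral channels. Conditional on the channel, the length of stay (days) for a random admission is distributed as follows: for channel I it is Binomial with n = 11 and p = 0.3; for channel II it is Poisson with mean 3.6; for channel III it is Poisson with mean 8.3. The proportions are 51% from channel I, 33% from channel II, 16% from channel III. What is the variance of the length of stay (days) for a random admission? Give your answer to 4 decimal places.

6.9156

Per component, I: μ=3.3, E[X²]=13.2; II: μ=3.6, E[X²]=16.56; III: μ=8.3, E[X²]=77.19.
E[X] = 0.51·3.3 + 0.33·3.6 + 0.16·8.3 = 4.199.
E[X²] = 0.51·13.2 + 0.33·16.56 + 0.16·77.19 = 24.5472.
Var(X) = E[X²] − (E[X])² = 24.5472 − 17.6316 = 6.9156.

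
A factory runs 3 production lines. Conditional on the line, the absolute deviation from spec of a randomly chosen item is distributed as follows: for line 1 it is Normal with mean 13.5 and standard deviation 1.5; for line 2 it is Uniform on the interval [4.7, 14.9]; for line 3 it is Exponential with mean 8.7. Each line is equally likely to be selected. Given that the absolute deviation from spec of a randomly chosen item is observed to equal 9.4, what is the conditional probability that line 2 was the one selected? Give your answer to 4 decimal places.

Likelihoods f(9.4 | ·): 1: 0.00634582; 2: 0.0980392; 3: 0.039016.
Posterior ∝ prior × likelihood. Numerator for 2: 0.333333·0.0980392 = 0.0326797.
Normalizing constant: 0.333333·0.00634582 + 0.333333·0.0980392 + 0.333333·0.039016 = 0.0478004.
P(2 | observation) = 0.0326797 / 0.0478004 = 0.683671.

0.6837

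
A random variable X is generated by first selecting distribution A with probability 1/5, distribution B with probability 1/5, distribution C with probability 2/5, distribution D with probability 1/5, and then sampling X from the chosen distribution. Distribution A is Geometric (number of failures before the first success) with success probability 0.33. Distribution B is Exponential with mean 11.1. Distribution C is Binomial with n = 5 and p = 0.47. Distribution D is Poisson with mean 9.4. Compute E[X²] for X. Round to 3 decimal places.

73.598

For each component E[X²] = Var + (mean)², giving A: 10.2746; B: 246.42; C: 6.768; D: 97.76.
Overall E[X²] = 0.2·10.2746 + 0.2·246.42 + 0.4·6.768 + 0.2·97.76 = 73.5981.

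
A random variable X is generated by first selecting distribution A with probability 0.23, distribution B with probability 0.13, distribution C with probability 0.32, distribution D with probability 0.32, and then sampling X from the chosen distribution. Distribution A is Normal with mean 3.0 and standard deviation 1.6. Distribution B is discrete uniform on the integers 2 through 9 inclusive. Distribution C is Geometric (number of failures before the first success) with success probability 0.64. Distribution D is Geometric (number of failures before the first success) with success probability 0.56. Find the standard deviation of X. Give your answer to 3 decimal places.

2.220

Per component, A: μ=3, E[X²]=11.56; B: μ=5.5, E[X²]=35.5; C: μ=0.5625, E[X²]=1.19531; D: μ=0.785714, E[X²]=2.02041.
E[X] = 0.23·3 + 0.13·5.5 + 0.32·0.5625 + 0.32·0.785714 = 1.83643.
E[X²] = 0.23·11.56 + 0.13·35.5 + 0.32·1.19531 + 0.32·2.02041 = 8.30283.
Var(X) = E[X²] − (E[X])² = 8.30283 − 3.37247 = 4.93036.
SD(X) = √4.93036 = 2.22044.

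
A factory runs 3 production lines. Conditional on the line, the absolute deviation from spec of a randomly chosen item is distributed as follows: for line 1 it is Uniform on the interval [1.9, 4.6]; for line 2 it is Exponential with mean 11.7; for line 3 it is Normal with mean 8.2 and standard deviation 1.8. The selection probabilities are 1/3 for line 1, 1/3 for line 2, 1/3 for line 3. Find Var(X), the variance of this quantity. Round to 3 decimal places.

Per component, 1: μ=3.25, E[X²]=11.17; 2: μ=11.7, E[X²]=273.78; 3: μ=8.2, E[X²]=70.48.
E[X] = 0.333333·3.25 + 0.333333·11.7 + 0.333333·8.2 = 7.71667.
E[X²] = 0.333333·11.17 + 0.333333·273.78 + 0.333333·70.48 = 118.477.
Var(X) = E[X²] − (E[X])² = 118.477 − 59.5469 = 58.9297.

58.930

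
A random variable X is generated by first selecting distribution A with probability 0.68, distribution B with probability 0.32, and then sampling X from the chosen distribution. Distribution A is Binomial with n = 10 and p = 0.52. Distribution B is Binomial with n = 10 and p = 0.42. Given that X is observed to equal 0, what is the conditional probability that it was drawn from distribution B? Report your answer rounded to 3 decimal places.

Likelihoods P(X=0 | ·): A: 0.000649251; B: 0.00430804.
Posterior ∝ prior × likelihood. Numerator for B: 0.32·0.00430804 = 0.00137857.
Normalizing constant: 0.68·0.000649251 + 0.32·0.00430804 = 0.00182006.
P(B | observation) = 0.00137857 / 0.00182006 = 0.757431.

0.757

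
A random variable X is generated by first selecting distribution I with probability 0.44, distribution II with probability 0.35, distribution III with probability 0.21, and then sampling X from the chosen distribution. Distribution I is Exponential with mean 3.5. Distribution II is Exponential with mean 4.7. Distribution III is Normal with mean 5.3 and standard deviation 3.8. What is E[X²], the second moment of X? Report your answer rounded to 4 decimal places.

For each component E[X²] = Var + (mean)², giving I: 24.5; II: 44.18; III: 42.53.
Overall E[X²] = 0.44·24.5 + 0.35·44.18 + 0.21·42.53 = 35.1743.

35.1743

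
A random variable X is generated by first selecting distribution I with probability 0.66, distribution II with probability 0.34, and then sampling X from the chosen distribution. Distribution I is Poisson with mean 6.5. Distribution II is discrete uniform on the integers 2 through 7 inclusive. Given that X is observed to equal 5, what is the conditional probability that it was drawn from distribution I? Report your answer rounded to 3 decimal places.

0.629

Likelihoods P(X=5 | ·): I: 0.145369; II: 0.166667.
Posterior ∝ prior × likelihood. Numerator for I: 0.66·0.145369 = 0.0959435.
Normalizing constant: 0.66·0.145369 + 0.34·0.166667 = 0.15261.
P(I | observation) = 0.0959435 / 0.15261 = 0.628683.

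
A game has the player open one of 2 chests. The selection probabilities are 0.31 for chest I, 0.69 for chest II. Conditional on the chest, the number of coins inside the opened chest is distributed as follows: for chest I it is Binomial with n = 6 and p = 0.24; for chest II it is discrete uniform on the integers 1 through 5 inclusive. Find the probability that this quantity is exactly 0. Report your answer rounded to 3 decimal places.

Conditional on each chest, P(X = 0): I: 0.1927; II: 0.
By total probability, P(X = 0) = 0.31·0.1927 + 0.69·0 = 0.059737.

0.060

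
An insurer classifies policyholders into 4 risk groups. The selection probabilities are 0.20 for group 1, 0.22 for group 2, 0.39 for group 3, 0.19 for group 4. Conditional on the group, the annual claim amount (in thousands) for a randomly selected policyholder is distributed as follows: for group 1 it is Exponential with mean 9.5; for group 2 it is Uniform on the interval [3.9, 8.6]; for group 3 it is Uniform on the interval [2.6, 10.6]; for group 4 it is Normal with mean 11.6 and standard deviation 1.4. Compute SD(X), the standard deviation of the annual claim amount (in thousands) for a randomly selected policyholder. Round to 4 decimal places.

Per component, 1: μ=9.5, E[X²]=180.5; 2: μ=6.25, E[X²]=40.9033; 3: μ=6.6, E[X²]=48.8933; 4: μ=11.6, E[X²]=136.52.
E[X] = 0.2·9.5 + 0.22·6.25 + 0.39·6.6 + 0.19·11.6 = 8.053.
E[X²] = 0.2·180.5 + 0.22·40.9033 + 0.39·48.8933 + 0.19·136.52 = 90.1059.
Var(X) = E[X²] − (E[X])² = 90.1059 − 64.8508 = 25.2551.
SD(X) = √25.2551 = 5.02545.

5.0254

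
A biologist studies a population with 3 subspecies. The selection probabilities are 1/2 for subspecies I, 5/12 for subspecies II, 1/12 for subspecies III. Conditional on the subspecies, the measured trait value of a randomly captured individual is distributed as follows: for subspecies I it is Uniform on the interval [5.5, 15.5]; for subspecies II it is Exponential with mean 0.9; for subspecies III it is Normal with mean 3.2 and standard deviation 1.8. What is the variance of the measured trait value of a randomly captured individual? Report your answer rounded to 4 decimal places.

Per component, I: μ=10.5, E[X²]=118.583; II: μ=0.9, E[X²]=1.62; III: μ=3.2, E[X²]=13.48.
E[X] = 0.5·10.5 + 0.416667·0.9 + 0.0833333·3.2 = 5.89167.
E[X²] = 0.5·118.583 + 0.416667·1.62 + 0.0833333·13.48 = 61.09.
Var(X) = E[X²] − (E[X])² = 61.09 − 34.7117 = 26.3783.

26.3783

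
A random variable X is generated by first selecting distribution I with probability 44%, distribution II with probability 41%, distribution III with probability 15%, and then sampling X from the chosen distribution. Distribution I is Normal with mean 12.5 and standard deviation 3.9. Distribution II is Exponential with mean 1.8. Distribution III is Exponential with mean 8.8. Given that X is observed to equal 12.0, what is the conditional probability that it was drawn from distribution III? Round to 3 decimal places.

0.088

Likelihoods f(12.0 | ·): I: 0.101456; II: 0.000707019; III: 0.0290601.
Posterior ∝ prior × likelihood. Numerator for III: 0.15·0.0290601 = 0.00435902.
Normalizing constant: 0.44·0.101456 + 0.41·0.000707019 + 0.15·0.0290601 = 0.0492894.
P(III | observation) = 0.00435902 / 0.0492894 = 0.0884373.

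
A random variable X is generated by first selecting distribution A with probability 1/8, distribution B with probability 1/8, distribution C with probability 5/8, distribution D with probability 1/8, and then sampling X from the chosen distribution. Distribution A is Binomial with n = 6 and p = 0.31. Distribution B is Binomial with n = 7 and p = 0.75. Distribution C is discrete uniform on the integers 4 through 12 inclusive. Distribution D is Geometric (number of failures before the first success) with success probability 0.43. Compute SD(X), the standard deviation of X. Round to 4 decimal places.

3.5096

Per component, A: μ=1.86, E[X²]=4.743; B: μ=5.25, E[X²]=28.875; C: μ=8, E[X²]=70.6667; D: μ=1.32558, E[X²]=4.83991.
E[X] = 0.125·1.86 + 0.125·5.25 + 0.625·8 + 0.125·1.32558 = 6.05445.
E[X²] = 0.125·4.743 + 0.125·28.875 + 0.625·70.6667 + 0.125·4.83991 = 48.9739.
Var(X) = E[X²] − (E[X])² = 48.9739 − 36.6563 = 12.3176.
SD(X) = √12.3176 = 3.50964.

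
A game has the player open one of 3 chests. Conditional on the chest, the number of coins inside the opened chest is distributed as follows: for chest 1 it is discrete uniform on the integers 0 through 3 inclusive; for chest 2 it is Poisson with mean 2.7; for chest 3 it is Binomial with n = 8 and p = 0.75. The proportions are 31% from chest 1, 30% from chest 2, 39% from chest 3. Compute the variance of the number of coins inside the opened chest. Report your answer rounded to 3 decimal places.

5.639

Per component, 1: μ=1.5, E[X²]=3.5; 2: μ=2.7, E[X²]=9.99; 3: μ=6, E[X²]=37.5.
E[X] = 0.31·1.5 + 0.3·2.7 + 0.39·6 = 3.615.
E[X²] = 0.31·3.5 + 0.3·9.99 + 0.39·37.5 = 18.707.
Var(X) = E[X²] − (E[X])² = 18.707 − 13.0682 = 5.63878.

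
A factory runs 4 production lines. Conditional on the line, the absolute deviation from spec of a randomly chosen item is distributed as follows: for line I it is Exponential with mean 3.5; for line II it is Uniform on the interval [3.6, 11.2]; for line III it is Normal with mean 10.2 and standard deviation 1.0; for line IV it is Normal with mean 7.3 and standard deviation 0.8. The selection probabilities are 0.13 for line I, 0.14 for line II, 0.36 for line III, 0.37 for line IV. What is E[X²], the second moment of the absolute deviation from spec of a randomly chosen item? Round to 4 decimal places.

For each component E[X²] = Var + (mean)², giving I: 24.5; II: 59.5733; III: 105.04; IV: 53.93.
Overall E[X²] = 0.13·24.5 + 0.14·59.5733 + 0.36·105.04 + 0.37·53.93 = 69.2938.

69.2938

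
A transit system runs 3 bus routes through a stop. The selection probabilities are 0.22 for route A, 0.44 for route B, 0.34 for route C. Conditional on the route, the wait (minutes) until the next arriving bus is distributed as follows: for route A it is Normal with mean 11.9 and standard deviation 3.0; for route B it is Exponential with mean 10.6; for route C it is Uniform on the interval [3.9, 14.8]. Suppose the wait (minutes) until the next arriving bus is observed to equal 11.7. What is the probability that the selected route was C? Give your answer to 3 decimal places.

0.421

Likelihoods f(11.7 | ·): A: 0.132686; B: 0.0312847; C: 0.0917431.
Posterior ∝ prior × likelihood. Numerator for C: 0.34·0.0917431 = 0.0311927.
Normalizing constant: 0.22·0.132686 + 0.44·0.0312847 + 0.34·0.0917431 = 0.0741487.
P(C | observation) = 0.0311927 / 0.0741487 = 0.420677.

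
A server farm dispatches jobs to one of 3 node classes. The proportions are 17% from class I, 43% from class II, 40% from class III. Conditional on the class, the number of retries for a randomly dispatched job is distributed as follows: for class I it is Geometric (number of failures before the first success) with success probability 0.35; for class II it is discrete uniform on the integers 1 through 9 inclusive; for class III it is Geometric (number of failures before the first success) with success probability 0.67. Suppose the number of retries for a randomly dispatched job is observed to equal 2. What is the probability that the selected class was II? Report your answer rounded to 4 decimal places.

Likelihoods P(X=2 | ·): I: 0.147875; II: 0.111111; III: 0.072963.
Posterior ∝ prior × likelihood. Numerator for II: 0.43·0.111111 = 0.0477778.
Normalizing constant: 0.17·0.147875 + 0.43·0.111111 + 0.4·0.072963 = 0.102102.
P(II | observation) = 0.0477778 / 0.102102 = 0.467943.

0.4679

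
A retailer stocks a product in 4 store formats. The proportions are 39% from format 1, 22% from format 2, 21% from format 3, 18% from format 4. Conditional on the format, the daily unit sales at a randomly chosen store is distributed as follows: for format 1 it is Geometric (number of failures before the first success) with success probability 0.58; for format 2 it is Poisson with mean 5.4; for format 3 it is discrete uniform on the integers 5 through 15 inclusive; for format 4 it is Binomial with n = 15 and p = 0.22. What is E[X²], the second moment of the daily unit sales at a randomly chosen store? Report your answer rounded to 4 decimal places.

For each component E[X²] = Var + (mean)², giving 1: 1.77289; 2: 34.56; 3: 110; 4: 13.464.
Overall E[X²] = 0.39·1.77289 + 0.22·34.56 + 0.21·110 + 0.18·13.464 = 33.8181.

33.8181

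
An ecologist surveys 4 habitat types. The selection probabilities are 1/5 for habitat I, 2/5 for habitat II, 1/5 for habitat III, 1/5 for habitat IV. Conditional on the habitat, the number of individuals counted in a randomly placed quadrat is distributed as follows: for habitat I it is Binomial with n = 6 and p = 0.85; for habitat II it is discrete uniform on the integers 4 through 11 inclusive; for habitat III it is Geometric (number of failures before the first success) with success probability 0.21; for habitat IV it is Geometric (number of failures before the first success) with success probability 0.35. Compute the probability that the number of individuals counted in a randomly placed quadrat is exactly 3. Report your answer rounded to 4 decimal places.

Conditional on each habitat, P(X = 3): I: 0.0414534; II: 0; III: 0.103538; IV: 0.0961188.
By total probability, P(X = 3) = 0.2·0.0414534 + 0.4·0 + 0.2·0.103538 + 0.2·0.0961188 = 0.0482221.

0.0482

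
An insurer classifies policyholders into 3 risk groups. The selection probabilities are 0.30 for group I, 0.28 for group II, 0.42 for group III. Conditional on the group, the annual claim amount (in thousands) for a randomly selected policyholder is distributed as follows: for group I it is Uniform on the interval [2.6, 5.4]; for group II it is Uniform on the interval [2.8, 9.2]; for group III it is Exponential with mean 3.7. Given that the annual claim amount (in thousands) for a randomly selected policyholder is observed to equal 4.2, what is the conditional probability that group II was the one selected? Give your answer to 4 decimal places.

Likelihoods f(4.2 | ·): I: 0.357143; II: 0.15625; III: 0.0868591.
Posterior ∝ prior × likelihood. Numerator for II: 0.28·0.15625 = 0.04375.
Normalizing constant: 0.3·0.357143 + 0.28·0.15625 + 0.42·0.0868591 = 0.187374.
P(II | observation) = 0.04375 / 0.187374 = 0.233491.

0.2335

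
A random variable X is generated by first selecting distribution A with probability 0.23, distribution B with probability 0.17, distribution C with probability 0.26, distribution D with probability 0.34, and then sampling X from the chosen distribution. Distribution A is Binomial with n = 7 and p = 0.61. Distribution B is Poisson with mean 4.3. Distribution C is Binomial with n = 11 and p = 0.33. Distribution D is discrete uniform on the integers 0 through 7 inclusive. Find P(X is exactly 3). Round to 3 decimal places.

Conditional on each component, P(X = 3): A: 0.183788; B: 0.179799; C: 0.240782; D: 0.125.
By total probability, P(X = 3) = 0.23·0.183788 + 0.17·0.179799 + 0.26·0.240782 + 0.34·0.125 = 0.17794.

0.178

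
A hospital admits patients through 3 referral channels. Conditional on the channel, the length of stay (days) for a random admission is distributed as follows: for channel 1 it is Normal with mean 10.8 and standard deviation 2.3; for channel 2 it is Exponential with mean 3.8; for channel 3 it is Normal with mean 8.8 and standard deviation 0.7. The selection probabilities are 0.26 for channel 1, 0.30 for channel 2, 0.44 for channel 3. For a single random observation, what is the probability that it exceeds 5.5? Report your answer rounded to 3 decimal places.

Conditional on each channel, P(X > 5.5): 1: 0.989398; 2: 0.235188; 3: 0.999999.
By total probability, P(X > 5.5) = 0.26·0.989398 + 0.3·0.235188 + 0.44·0.999999 = 0.7678.

0.768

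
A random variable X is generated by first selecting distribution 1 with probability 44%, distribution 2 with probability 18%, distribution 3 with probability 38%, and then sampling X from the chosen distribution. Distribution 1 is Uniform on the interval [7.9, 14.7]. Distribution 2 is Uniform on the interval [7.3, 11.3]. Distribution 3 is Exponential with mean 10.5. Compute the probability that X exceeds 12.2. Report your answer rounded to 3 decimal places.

0.281

Conditional on each component, P(X > 12.2): 1: 0.367647; 2: 0; 3: 0.31289.
By total probability, P(X > 12.2) = 0.44·0.367647 + 0.18·0 + 0.38·0.31289 = 0.280663.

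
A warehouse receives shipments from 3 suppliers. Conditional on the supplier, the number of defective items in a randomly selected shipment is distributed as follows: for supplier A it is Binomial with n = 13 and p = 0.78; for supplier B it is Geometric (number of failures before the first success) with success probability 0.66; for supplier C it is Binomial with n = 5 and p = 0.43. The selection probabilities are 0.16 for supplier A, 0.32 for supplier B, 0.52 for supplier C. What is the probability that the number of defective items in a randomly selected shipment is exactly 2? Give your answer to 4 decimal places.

0.2025

Conditional on each supplier, P(X = 2): A: 2.77289e-06; B: 0.076296; C: 0.342422.
By total probability, P(X = 2) = 0.16·2.77289e-06 + 0.32·0.076296 + 0.52·0.342422 = 0.202475.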